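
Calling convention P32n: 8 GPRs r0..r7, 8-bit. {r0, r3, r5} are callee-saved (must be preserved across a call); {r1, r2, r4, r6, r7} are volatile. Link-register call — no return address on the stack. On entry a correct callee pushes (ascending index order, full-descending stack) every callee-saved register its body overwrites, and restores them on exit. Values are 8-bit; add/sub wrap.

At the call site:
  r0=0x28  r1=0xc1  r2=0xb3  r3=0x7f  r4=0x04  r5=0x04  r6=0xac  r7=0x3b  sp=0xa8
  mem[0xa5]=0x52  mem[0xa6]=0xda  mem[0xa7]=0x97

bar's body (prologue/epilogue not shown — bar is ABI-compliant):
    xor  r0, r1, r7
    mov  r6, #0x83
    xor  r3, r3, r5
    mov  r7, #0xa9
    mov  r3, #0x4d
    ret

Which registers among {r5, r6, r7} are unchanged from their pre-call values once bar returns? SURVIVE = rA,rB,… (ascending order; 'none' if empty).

SURVIVE = r5

prologue: push r0 → mem[0xa7]=0x28, sp=0xa7
prologue: push r3 → mem[0xa6]=0x7f, sp=0xa6
body[0] xor  r0, r1, r7 → r0=0xfa
body[1] mov  r6, #0x83 → r6=0x83
body[2] xor  r3, r3, r5 → r3=0x7b
body[3] mov  r7, #0xa9 → r7=0xa9
body[4] mov  r3, #0x4d → r3=0x4d
epilogue: pop r3=0x7f, sp=0xa7
epilogue: pop r0=0x28, sp=0xa8
r5: callee-saved, written=False
r6: caller-saved, written=True
r7: caller-saved, written=True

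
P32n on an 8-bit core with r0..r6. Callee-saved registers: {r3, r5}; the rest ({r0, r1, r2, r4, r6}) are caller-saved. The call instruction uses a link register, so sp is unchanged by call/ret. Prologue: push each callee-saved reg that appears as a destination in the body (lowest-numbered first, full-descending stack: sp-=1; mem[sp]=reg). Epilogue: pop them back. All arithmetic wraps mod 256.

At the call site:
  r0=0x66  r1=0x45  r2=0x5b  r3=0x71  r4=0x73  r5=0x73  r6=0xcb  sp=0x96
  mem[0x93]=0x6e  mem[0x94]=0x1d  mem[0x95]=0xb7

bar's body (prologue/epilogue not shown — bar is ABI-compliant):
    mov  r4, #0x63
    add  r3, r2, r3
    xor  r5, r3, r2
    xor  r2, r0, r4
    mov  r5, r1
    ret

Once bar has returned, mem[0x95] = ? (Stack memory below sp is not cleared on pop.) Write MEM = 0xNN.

MEM = 0x71

prologue: push r3 → mem[0x95]=0x71, sp=0x95
prologue: push r5 → mem[0x94]=0x73, sp=0x94
body[0] mov  r4, #0x63 → r4=0x63
body[1] add  r3, r2, r3 → r3=0xcc
body[2] xor  r5, r3, r2 → r5=0x97
body[3] xor  r2, r0, r4 → r2=0x05
body[4] mov  r5, r1 → r5=0x45
epilogue: pop r5=0x73, sp=0x95
epilogue: pop r3=0x71, sp=0x96
prologue pushed ['r3', 'r5'] at ['0x95', '0x94']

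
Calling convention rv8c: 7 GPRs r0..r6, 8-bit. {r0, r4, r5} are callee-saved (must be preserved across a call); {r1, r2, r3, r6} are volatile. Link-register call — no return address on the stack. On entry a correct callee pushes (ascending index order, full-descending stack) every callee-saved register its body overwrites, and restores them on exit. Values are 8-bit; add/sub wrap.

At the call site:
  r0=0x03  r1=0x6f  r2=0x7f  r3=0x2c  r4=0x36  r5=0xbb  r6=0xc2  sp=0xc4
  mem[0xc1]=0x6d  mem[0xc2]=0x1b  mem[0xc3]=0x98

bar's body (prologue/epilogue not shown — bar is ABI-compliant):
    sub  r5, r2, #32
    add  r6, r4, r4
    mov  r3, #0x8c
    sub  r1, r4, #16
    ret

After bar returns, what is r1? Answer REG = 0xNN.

prologue: push r5 -> mem[0xc3]=0xbb, sp=0xc3
body[0] sub  r5, r2, #32 -> r5=0x5f
body[1] add  r6, r4, r4 -> r6=0x6c
body[2] mov  r3, #0x8c -> r3=0x8c
body[3] sub  r1, r4, #16 -> r1=0x26
epilogue: pop r5=0xbb, sp=0xc4
r1 is caller-saved -> body value

REG = 0x26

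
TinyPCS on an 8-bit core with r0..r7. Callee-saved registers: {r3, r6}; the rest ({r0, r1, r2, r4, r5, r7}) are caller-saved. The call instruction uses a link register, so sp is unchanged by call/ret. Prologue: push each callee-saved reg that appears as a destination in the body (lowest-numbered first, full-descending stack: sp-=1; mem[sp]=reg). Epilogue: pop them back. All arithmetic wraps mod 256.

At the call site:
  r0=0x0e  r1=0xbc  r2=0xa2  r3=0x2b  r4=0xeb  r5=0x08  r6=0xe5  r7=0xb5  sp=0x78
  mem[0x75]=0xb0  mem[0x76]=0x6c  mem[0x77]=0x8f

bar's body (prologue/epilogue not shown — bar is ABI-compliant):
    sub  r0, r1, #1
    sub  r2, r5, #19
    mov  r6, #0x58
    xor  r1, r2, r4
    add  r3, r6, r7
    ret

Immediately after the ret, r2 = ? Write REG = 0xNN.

prologue: push r3 -> mem[0x77]=0x2b, sp=0x77
prologue: push r6 -> mem[0x76]=0xe5, sp=0x76
body[0] sub  r0, r1, #1 -> r0=0xbb
body[1] sub  r2, r5, #19 -> r2=0xf5
body[2] mov  r6, #0x58 -> r6=0x58
body[3] xor  r1, r2, r4 -> r1=0x1e
body[4] add  r3, r6, r7 -> r3=0x0d
epilogue: pop r6=0xe5, sp=0x77
epilogue: pop r3=0x2b, sp=0x78
r2 is caller-saved -> body value

REG = 0xf5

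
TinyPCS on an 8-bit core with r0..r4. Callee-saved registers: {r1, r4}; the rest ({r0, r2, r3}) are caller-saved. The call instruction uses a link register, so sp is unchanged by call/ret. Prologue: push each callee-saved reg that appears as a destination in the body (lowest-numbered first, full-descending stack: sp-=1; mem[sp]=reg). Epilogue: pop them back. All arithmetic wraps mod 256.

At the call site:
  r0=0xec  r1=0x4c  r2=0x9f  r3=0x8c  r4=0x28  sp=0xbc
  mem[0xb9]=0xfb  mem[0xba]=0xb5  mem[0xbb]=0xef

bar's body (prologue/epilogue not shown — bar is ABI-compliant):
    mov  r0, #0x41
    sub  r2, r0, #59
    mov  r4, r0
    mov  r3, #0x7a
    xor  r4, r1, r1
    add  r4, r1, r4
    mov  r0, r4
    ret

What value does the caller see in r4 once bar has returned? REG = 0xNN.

REG = 0x28

prologue: push r4 -> mem[0xbb]=0x28, sp=0xbb
body[0] mov  r0, #0x41 -> r0=0x41
body[1] sub  r2, r0, #59 -> r2=0x06
body[2] mov  r4, r0 -> r4=0x41
body[3] mov  r3, #0x7a -> r3=0x7a
body[4] xor  r4, r1, r1 -> r4=0x00
body[5] add  r4, r1, r4 -> r4=0x4c
body[6] mov  r0, r4 -> r0=0x4c
epilogue: pop r4=0x28, sp=0xbc
r4 is callee-saved -> restored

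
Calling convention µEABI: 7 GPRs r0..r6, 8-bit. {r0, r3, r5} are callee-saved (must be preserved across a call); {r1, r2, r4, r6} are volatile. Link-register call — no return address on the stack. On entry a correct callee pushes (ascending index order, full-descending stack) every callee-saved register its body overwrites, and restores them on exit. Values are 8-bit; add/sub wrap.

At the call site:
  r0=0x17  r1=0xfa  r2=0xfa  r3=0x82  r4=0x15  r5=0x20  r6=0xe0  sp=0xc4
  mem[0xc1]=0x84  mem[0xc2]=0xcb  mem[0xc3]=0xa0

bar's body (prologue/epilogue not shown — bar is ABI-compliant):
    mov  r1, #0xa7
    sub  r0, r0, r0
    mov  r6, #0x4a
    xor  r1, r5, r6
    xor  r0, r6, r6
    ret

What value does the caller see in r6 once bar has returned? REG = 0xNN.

prologue: push r0 → mem[0xc3]=0x17, sp=0xc3
body[0] mov  r1, #0xa7 → r1=0xa7
body[1] sub  r0, r0, r0 → r0=0x00
body[2] mov  r6, #0x4a → r6=0x4a
body[3] xor  r1, r5, r6 → r1=0x6a
body[4] xor  r0, r6, r6 → r0=0x00
epilogue: pop r0=0x17, sp=0xc4
r6 is caller-saved → body value

REG = 0x4a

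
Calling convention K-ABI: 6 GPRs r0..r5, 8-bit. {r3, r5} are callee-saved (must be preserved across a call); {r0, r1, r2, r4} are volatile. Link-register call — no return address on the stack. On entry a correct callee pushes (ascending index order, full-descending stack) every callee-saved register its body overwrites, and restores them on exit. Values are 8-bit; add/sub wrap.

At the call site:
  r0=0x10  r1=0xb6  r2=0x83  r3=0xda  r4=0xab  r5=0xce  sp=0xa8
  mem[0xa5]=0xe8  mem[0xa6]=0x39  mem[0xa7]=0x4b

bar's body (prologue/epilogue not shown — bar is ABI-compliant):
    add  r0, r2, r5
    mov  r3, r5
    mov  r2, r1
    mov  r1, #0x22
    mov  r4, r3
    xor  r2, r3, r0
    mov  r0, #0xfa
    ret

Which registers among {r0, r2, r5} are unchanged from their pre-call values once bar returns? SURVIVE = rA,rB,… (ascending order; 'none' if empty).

SURVIVE = r5

prologue: push r3 -> mem[0xa7]=0xda, sp=0xa7
body[0] add  r0, r2, r5 -> r0=0x51
body[1] mov  r3, r5 -> r3=0xce
body[2] mov  r2, r1 -> r2=0xb6
body[3] mov  r1, #0x22 -> r1=0x22
body[4] mov  r4, r3 -> r4=0xce
body[5] xor  r2, r3, r0 -> r2=0x9f
body[6] mov  r0, #0xfa -> r0=0xfa
epilogue: pop r3=0xda, sp=0xa8
r0: caller-saved, written=True
r2: caller-saved, written=True
r5: callee-saved, written=False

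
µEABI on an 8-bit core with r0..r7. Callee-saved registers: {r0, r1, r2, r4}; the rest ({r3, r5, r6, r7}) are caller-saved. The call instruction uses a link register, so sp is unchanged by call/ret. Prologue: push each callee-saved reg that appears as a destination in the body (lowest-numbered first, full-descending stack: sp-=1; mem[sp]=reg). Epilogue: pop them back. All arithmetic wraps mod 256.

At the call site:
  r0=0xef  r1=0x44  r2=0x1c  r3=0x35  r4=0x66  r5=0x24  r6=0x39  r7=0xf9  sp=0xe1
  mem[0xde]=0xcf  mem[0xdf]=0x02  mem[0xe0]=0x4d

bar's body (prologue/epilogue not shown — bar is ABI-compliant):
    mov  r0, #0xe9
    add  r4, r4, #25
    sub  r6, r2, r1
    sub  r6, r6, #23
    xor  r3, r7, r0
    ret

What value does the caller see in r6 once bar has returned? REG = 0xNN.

REG = 0xc1

prologue: push r0 -> mem[0xe0]=0xef, sp=0xe0
prologue: push r4 -> mem[0xdf]=0x66, sp=0xdf
body[0] mov  r0, #0xe9 -> r0=0xe9
body[1] add  r4, r4, #25 -> r4=0x7f
body[2] sub  r6, r2, r1 -> r6=0xd8
body[3] sub  r6, r6, #23 -> r6=0xc1
body[4] xor  r3, r7, r0 -> r3=0x10
epilogue: pop r4=0x66, sp=0xe0
epilogue: pop r0=0xef, sp=0xe1
r6 is caller-saved -> body value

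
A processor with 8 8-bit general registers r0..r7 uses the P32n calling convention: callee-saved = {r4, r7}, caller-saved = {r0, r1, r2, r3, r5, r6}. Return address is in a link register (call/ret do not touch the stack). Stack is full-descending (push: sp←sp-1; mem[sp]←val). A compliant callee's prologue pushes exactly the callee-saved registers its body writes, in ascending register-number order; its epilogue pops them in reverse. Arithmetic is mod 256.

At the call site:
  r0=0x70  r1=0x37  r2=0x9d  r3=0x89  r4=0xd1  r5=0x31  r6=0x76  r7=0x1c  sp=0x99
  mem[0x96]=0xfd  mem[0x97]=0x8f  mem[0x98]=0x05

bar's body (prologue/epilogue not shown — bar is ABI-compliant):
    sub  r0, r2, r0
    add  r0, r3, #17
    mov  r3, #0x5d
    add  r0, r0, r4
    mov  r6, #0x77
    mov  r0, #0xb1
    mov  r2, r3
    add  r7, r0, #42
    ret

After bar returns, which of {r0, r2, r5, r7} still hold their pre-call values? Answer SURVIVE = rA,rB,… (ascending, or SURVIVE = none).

prologue: push r7 -> mem[0x98]=0x1c, sp=0x98
body[0] sub  r0, r2, r0 -> r0=0x2d
body[1] add  r0, r3, #17 -> r0=0x9a
body[2] mov  r3, #0x5d -> r3=0x5d
body[3] add  r0, r0, r4 -> r0=0x6b
body[4] mov  r6, #0x77 -> r6=0x77
body[5] mov  r0, #0xb1 -> r0=0xb1
body[6] mov  r2, r3 -> r2=0x5d
body[7] add  r7, r0, #42 -> r7=0xdb
epilogue: pop r7=0x1c, sp=0x99
r0: caller-saved, written=True
r2: caller-saved, written=True
r5: caller-saved, written=False
r7: callee-saved, written=True

SURVIVE = r5,r7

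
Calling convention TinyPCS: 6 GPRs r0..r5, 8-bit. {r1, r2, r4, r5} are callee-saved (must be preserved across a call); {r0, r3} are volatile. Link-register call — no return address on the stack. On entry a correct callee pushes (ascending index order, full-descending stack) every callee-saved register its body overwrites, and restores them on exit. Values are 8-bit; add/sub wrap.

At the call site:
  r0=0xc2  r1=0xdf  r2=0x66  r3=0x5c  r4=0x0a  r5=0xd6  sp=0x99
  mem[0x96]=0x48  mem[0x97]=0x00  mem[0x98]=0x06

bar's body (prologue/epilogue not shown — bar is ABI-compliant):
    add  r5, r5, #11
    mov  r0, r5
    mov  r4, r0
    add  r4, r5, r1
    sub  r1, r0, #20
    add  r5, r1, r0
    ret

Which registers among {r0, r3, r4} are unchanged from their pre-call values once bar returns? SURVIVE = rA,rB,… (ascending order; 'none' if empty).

SURVIVE = r3,r4

prologue: push r1 -> mem[0x98]=0xdf, sp=0x98
prologue: push r4 -> mem[0x97]=0x0a, sp=0x97
prologue: push r5 -> mem[0x96]=0xd6, sp=0x96
body[0] add  r5, r5, #11 -> r5=0xe1
body[1] mov  r0, r5 -> r0=0xe1
body[2] mov  r4, r0 -> r4=0xe1
body[3] add  r4, r5, r1 -> r4=0xc0
body[4] sub  r1, r0, #20 -> r1=0xcd
body[5] add  r5, r1, r0 -> r5=0xae
epilogue: pop r5=0xd6, sp=0x97
epilogue: pop r4=0x0a, sp=0x98
epilogue: pop r1=0xdf, sp=0x99
r0: caller-saved, written=True
r3: caller-saved, written=False
r4: callee-saved, written=True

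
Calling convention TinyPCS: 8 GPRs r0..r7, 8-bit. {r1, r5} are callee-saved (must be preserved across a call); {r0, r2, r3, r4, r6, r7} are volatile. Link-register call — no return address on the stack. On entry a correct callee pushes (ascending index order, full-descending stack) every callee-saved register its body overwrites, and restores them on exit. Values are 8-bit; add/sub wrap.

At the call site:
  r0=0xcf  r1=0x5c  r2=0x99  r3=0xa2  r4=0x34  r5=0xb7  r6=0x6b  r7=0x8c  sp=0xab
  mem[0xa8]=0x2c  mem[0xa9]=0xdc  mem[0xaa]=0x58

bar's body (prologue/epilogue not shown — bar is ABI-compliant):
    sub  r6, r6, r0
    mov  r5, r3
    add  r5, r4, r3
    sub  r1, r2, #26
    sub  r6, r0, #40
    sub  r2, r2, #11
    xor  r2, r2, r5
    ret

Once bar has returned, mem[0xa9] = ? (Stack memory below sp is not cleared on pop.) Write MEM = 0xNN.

MEM = 0xb7

prologue: push r1 → mem[0xaa]=0x5c, sp=0xaa
prologue: push r5 → mem[0xa9]=0xb7, sp=0xa9
body[0] sub  r6, r6, r0 → r6=0x9c
body[1] mov  r5, r3 → r5=0xa2
body[2] add  r5, r4, r3 → r5=0xd6
body[3] sub  r1, r2, #26 → r1=0x7f
body[4] sub  r6, r0, #40 → r6=0xa7
body[5] sub  r2, r2, #11 → r2=0x8e
body[6] xor  r2, r2, r5 → r2=0x58
epilogue: pop r5=0xb7, sp=0xaa
epilogue: pop r1=0x5c, sp=0xab
prologue pushed ['r1', 'r5'] at ['0xaa', '0xa9']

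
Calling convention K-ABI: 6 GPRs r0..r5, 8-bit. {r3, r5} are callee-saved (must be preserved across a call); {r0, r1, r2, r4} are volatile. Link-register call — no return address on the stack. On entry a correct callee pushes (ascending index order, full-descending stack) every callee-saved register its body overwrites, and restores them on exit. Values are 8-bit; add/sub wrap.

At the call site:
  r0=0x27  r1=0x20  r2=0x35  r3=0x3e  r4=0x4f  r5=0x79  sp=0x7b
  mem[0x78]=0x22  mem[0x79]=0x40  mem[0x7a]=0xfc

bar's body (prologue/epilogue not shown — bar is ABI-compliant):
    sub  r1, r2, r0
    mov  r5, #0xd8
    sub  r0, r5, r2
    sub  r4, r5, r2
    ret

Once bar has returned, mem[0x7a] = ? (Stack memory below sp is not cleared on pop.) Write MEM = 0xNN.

prologue: push r5 -> mem[0x7a]=0x79, sp=0x7a
body[0] sub  r1, r2, r0 -> r1=0x0e
body[1] mov  r5, #0xd8 -> r5=0xd8
body[2] sub  r0, r5, r2 -> r0=0xa3
body[3] sub  r4, r5, r2 -> r4=0xa3
epilogue: pop r5=0x79, sp=0x7b
prologue pushed ['r5'] at ['0x7a']

MEM = 0x79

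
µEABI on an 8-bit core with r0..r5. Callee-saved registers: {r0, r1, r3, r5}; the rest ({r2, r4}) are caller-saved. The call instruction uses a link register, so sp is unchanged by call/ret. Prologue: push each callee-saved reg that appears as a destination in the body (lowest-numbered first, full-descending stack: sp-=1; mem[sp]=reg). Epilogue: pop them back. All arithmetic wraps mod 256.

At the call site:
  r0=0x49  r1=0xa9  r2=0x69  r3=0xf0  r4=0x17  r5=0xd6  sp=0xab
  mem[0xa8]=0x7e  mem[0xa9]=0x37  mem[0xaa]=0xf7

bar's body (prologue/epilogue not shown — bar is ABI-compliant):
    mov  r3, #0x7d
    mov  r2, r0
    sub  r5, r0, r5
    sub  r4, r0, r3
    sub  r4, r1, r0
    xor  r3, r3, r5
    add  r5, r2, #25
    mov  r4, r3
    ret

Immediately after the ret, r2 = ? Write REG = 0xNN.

prologue: push r3 -> mem[0xaa]=0xf0, sp=0xaa
prologue: push r5 -> mem[0xa9]=0xd6, sp=0xa9
body[0] mov  r3, #0x7d -> r3=0x7d
body[1] mov  r2, r0 -> r2=0x49
body[2] sub  r5, r0, r5 -> r5=0x73
body[3] sub  r4, r0, r3 -> r4=0xcc
body[4] sub  r4, r1, r0 -> r4=0x60
body[5] xor  r3, r3, r5 -> r3=0x0e
body[6] add  r5, r2, #25 -> r5=0x62
body[7] mov  r4, r3 -> r4=0x0e
epilogue: pop r5=0xd6, sp=0xaa
epilogue: pop r3=0xf0, sp=0xab
r2 is caller-saved -> body value

REG = 0x49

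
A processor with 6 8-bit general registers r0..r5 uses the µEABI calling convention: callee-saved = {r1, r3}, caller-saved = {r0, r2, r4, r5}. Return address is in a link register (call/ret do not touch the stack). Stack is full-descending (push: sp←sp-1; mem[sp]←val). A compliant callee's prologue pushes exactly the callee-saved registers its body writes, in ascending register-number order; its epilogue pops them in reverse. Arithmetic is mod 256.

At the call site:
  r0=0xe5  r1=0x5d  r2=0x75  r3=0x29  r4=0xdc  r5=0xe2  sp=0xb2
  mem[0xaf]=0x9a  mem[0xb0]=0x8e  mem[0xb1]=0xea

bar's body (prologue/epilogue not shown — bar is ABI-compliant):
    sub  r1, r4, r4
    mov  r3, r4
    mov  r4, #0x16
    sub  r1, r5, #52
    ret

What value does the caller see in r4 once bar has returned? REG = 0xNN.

prologue: push r1 → mem[0xb1]=0x5d, sp=0xb1
prologue: push r3 → mem[0xb0]=0x29, sp=0xb0
body[0] sub  r1, r4, r4 → r1=0x00
body[1] mov  r3, r4 → r3=0xdc
body[2] mov  r4, #0x16 → r4=0x16
body[3] sub  r1, r5, #52 → r1=0xae
epilogue: pop r3=0x29, sp=0xb1
epilogue: pop r1=0x5d, sp=0xb2
r4 is caller-saved → body value

REG = 0x16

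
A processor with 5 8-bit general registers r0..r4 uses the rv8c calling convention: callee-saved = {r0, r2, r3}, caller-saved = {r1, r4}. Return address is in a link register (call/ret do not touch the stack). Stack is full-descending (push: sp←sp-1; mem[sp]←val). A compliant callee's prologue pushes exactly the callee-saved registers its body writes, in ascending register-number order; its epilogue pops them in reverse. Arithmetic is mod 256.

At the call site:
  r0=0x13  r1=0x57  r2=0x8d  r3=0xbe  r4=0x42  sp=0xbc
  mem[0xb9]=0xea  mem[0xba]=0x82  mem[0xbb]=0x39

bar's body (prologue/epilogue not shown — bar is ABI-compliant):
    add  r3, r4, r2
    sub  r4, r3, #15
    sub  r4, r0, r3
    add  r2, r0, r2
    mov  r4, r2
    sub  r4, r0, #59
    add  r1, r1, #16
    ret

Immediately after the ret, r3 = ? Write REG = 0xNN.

REG = 0xbe

prologue: push r2 → mem[0xbb]=0x8d, sp=0xbb
prologue: push r3 → mem[0xba]=0xbe, sp=0xba
body[0] add  r3, r4, r2 → r3=0xcf
body[1] sub  r4, r3, #15 → r4=0xc0
body[2] sub  r4, r0, r3 → r4=0x44
body[3] add  r2, r0, r2 → r2=0xa0
body[4] mov  r4, r2 → r4=0xa0
body[5] sub  r4, r0, #59 → r4=0xd8
body[6] add  r1, r1, #16 → r1=0x67
epilogue: pop r3=0xbe, sp=0xbb
epilogue: pop r2=0x8d, sp=0xbc
r3 is callee-saved → restored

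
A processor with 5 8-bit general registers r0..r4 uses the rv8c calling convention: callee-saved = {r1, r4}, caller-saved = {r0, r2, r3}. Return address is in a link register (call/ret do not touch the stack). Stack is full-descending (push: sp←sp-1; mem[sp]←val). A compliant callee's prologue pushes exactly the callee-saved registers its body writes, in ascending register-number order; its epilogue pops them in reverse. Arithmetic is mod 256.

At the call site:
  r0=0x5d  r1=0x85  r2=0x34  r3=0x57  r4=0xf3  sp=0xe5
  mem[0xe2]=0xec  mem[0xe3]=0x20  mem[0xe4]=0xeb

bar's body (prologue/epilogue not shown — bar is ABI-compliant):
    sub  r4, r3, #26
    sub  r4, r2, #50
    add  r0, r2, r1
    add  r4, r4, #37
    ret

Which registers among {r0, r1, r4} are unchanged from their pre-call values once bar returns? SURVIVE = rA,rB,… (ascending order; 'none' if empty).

SURVIVE = r1,r4

prologue: push r4 → mem[0xe4]=0xf3, sp=0xe4
body[0] sub  r4, r3, #26 → r4=0x3d
body[1] sub  r4, r2, #50 → r4=0x02
body[2] add  r0, r2, r1 → r0=0xb9
body[3] add  r4, r4, #37 → r4=0x27
epilogue: pop r4=0xf3, sp=0xe5
r0: caller-saved, written=True
r1: callee-saved, written=False
r4: callee-saved, written=True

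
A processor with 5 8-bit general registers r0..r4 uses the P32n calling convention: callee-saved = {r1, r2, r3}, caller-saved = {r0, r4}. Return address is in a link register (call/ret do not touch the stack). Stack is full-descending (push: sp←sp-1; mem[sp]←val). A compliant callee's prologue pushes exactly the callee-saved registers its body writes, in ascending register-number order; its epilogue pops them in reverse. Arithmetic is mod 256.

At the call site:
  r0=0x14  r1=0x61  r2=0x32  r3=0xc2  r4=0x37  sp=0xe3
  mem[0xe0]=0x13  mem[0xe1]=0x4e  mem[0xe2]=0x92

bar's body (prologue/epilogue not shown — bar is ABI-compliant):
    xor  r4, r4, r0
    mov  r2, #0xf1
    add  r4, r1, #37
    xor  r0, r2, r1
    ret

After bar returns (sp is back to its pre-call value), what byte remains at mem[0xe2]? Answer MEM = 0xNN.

MEM = 0x32

prologue: push r2 → mem[0xe2]=0x32, sp=0xe2
body[0] xor  r4, r4, r0 → r4=0x23
body[1] mov  r2, #0xf1 → r2=0xf1
body[2] add  r4, r1, #37 → r4=0x86
body[3] xor  r0, r2, r1 → r0=0x90
epilogue: pop r2=0x32, sp=0xe3
prologue pushed ['r2'] at ['0xe2']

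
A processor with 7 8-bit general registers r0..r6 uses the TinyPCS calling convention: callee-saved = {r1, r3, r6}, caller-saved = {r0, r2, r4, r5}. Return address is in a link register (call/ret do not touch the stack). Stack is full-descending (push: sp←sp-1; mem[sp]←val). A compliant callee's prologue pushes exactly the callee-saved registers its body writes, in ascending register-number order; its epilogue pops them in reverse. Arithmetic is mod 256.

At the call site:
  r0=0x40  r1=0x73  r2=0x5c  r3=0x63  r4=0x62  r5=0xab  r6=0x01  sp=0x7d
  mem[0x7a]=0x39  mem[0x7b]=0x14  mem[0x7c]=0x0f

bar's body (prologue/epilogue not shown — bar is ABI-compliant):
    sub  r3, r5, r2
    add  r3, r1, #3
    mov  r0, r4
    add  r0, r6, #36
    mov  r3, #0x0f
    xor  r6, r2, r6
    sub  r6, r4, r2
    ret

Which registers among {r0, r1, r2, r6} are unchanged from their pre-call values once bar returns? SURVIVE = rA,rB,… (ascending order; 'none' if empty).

prologue: push r3 -> mem[0x7c]=0x63, sp=0x7c
prologue: push r6 -> mem[0x7b]=0x01, sp=0x7b
body[0] sub  r3, r5, r2 -> r3=0x4f
body[1] add  r3, r1, #3 -> r3=0x76
body[2] mov  r0, r4 -> r0=0x62
body[3] add  r0, r6, #36 -> r0=0x25
body[4] mov  r3, #0x0f -> r3=0x0f
body[5] xor  r6, r2, r6 -> r6=0x5d
body[6] sub  r6, r4, r2 -> r6=0x06
epilogue: pop r6=0x01, sp=0x7c
epilogue: pop r3=0x63, sp=0x7d
r0: caller-saved, written=True
r1: callee-saved, written=False
r2: caller-saved, written=False
r6: callee-saved, written=True

SURVIVE = r1,r2,r6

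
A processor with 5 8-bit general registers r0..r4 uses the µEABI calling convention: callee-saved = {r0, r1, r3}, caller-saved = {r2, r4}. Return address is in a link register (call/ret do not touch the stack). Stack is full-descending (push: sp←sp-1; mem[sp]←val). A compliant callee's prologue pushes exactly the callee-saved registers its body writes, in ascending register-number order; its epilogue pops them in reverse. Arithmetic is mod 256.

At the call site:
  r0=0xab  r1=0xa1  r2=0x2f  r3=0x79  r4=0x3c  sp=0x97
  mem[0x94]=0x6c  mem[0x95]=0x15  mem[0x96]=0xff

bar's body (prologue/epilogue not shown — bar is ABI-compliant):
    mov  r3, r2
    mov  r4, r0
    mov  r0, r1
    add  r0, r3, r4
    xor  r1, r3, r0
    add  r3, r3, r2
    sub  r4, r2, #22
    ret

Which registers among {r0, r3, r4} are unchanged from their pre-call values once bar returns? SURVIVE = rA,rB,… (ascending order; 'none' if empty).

prologue: push r0 -> mem[0x96]=0xab, sp=0x96
prologue: push r1 -> mem[0x95]=0xa1, sp=0x95
prologue: push r3 -> mem[0x94]=0x79, sp=0x94
body[0] mov  r3, r2 -> r3=0x2f
body[1] mov  r4, r0 -> r4=0xab
body[2] mov  r0, r1 -> r0=0xa1
body[3] add  r0, r3, r4 -> r0=0xda
body[4] xor  r1, r3, r0 -> r1=0xf5
body[5] add  r3, r3, r2 -> r3=0x5e
body[6] sub  r4, r2, #22 -> r4=0x19
epilogue: pop r3=0x79, sp=0x95
epilogue: pop r1=0xa1, sp=0x96
epilogue: pop r0=0xab, sp=0x97
r0: callee-saved, written=True
r3: callee-saved, written=True
r4: caller-saved, written=True

SURVIVE = r0,r3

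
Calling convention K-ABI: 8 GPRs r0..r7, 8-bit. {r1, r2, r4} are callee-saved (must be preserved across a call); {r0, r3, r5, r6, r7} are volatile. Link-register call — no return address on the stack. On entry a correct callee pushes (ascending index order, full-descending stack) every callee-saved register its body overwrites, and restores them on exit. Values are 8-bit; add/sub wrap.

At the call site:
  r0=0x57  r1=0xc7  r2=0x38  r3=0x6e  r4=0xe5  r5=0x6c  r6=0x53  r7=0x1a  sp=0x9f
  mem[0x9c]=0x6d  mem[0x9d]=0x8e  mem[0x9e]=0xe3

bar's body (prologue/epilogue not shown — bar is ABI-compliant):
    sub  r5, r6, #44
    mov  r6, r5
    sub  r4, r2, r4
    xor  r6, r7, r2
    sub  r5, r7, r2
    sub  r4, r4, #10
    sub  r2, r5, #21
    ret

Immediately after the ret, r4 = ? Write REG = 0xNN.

REG = 0xe5

prologue: push r2 -> mem[0x9e]=0x38, sp=0x9e
prologue: push r4 -> mem[0x9d]=0xe5, sp=0x9d
body[0] sub  r5, r6, #44 -> r5=0x27
body[1] mov  r6, r5 -> r6=0x27
body[2] sub  r4, r2, r4 -> r4=0x53
body[3] xor  r6, r7, r2 -> r6=0x22
body[4] sub  r5, r7, r2 -> r5=0xe2
body[5] sub  r4, r4, #10 -> r4=0x49
body[6] sub  r2, r5, #21 -> r2=0xcd
epilogue: pop r4=0xe5, sp=0x9e
epilogue: pop r2=0x38, sp=0x9f
r4 is callee-saved -> restored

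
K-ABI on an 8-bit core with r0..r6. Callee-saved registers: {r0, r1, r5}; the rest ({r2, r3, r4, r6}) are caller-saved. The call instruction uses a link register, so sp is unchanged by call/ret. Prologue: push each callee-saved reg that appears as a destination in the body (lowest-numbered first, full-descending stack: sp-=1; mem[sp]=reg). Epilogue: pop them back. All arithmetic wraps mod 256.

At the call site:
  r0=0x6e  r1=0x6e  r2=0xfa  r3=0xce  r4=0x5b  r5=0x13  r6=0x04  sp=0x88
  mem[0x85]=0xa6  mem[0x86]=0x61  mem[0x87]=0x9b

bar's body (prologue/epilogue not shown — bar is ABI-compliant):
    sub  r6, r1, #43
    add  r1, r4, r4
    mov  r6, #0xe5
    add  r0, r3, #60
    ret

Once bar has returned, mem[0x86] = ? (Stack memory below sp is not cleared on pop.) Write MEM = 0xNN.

MEM = 0x6e

prologue: push r0 → mem[0x87]=0x6e, sp=0x87
prologue: push r1 → mem[0x86]=0x6e, sp=0x86
body[0] sub  r6, r1, #43 → r6=0x43
body[1] add  r1, r4, r4 → r1=0xb6
body[2] mov  r6, #0xe5 → r6=0xe5
body[3] add  r0, r3, #60 → r0=0x0a
epilogue: pop r1=0x6e, sp=0x87
epilogue: pop r0=0x6e, sp=0x88
prologue pushed ['r0', 'r1'] at ['0x87', '0x86']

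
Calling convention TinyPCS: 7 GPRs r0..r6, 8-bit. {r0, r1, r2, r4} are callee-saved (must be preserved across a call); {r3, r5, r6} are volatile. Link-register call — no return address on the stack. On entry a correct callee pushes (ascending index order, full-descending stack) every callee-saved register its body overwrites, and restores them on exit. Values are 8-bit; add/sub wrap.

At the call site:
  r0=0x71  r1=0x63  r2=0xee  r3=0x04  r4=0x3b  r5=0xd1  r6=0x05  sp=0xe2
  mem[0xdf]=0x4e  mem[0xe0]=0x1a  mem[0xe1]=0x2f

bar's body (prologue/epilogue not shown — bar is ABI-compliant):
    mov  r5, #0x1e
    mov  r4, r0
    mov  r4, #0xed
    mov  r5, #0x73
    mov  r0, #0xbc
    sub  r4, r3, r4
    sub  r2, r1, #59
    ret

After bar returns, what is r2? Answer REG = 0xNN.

REG = 0xee

prologue: push r0 → mem[0xe1]=0x71, sp=0xe1
prologue: push r2 → mem[0xe0]=0xee, sp=0xe0
prologue: push r4 → mem[0xdf]=0x3b, sp=0xdf
body[0] mov  r5, #0x1e → r5=0x1e
body[1] mov  r4, r0 → r4=0x71
body[2] mov  r4, #0xed → r4=0xed
body[3] mov  r5, #0x73 → r5=0x73
body[4] mov  r0, #0xbc → r0=0xbc
body[5] sub  r4, r3, r4 → r4=0x17
body[6] sub  r2, r1, #59 → r2=0x28
epilogue: pop r4=0x3b, sp=0xe0
epilogue: pop r2=0xee, sp=0xe1
epilogue: pop r0=0x71, sp=0xe2
r2 is callee-saved → restored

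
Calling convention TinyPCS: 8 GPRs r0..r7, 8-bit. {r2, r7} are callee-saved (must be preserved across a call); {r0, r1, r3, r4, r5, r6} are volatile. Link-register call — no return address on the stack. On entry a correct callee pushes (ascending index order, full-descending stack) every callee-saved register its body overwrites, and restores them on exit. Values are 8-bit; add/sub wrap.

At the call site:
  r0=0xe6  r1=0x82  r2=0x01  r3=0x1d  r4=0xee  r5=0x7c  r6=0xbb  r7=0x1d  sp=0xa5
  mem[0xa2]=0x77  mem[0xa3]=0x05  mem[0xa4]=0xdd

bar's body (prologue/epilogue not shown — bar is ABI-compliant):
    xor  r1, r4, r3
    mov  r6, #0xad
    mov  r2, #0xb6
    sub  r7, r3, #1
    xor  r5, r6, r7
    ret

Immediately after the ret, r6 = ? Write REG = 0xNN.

REG = 0xad

prologue: push r2 → mem[0xa4]=0x01, sp=0xa4
prologue: push r7 → mem[0xa3]=0x1d, sp=0xa3
body[0] xor  r1, r4, r3 → r1=0xf3
body[1] mov  r6, #0xad → r6=0xad
body[2] mov  r2, #0xb6 → r2=0xb6
body[3] sub  r7, r3, #1 → r7=0x1c
body[4] xor  r5, r6, r7 → r5=0xb1
epilogue: pop r7=0x1d, sp=0xa4
epilogue: pop r2=0x01, sp=0xa5
r6 is caller-saved → body value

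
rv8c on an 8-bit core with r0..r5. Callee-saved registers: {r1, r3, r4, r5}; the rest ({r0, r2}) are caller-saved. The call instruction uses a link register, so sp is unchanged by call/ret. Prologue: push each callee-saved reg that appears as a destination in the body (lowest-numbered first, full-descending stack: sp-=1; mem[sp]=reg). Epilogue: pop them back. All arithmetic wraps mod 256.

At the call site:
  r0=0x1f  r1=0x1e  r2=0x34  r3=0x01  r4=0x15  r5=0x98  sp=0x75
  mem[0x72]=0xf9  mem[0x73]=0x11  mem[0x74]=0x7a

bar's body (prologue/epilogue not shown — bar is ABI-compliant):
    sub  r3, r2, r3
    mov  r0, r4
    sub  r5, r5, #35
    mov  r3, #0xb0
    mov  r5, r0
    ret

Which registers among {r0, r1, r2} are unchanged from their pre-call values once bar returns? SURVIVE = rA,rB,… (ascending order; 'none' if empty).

prologue: push r3 → mem[0x74]=0x01, sp=0x74
prologue: push r5 → mem[0x73]=0x98, sp=0x73
body[0] sub  r3, r2, r3 → r3=0x33
body[1] mov  r0, r4 → r0=0x15
body[2] sub  r5, r5, #35 → r5=0x75
body[3] mov  r3, #0xb0 → r3=0xb0
body[4] mov  r5, r0 → r5=0x15
epilogue: pop r5=0x98, sp=0x74
epilogue: pop r3=0x01, sp=0x75
r0: caller-saved, written=True
r1: callee-saved, written=False
r2: caller-saved, written=False

SURVIVE = r1,r2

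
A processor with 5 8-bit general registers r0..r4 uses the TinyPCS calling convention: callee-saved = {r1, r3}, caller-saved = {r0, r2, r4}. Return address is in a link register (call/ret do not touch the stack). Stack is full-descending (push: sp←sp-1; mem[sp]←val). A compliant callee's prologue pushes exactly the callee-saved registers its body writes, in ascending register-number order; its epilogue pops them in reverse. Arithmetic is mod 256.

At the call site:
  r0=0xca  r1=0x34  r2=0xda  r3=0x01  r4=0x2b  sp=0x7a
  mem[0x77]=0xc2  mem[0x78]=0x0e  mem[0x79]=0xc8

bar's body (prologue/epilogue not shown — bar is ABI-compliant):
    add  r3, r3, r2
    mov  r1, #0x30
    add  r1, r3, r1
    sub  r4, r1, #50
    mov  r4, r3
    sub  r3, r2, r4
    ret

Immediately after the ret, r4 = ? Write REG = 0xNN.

prologue: push r1 → mem[0x79]=0x34, sp=0x79
prologue: push r3 → mem[0x78]=0x01, sp=0x78
body[0] add  r3, r3, r2 → r3=0xdb
body[1] mov  r1, #0x30 → r1=0x30
body[2] add  r1, r3, r1 → r1=0x0b
body[3] sub  r4, r1, #50 → r4=0xd9
body[4] mov  r4, r3 → r4=0xdb
body[5] sub  r3, r2, r4 → r3=0xff
epilogue: pop r3=0x01, sp=0x79
epilogue: pop r1=0x34, sp=0x7a
r4 is caller-saved → body value

REG = 0xdb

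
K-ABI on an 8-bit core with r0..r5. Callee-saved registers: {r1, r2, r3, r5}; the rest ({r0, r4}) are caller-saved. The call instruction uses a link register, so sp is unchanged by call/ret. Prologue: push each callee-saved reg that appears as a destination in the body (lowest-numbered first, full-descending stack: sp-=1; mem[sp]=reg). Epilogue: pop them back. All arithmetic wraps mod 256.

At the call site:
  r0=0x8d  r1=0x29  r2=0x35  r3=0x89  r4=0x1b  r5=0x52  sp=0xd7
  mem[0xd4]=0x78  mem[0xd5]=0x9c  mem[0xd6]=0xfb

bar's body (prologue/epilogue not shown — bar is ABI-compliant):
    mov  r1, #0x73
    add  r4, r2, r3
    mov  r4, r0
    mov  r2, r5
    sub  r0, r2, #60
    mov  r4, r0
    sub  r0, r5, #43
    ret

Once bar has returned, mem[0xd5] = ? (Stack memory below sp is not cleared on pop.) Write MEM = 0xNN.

MEM = 0x35

prologue: push r1 -> mem[0xd6]=0x29, sp=0xd6
prologue: push r2 -> mem[0xd5]=0x35, sp=0xd5
body[0] mov  r1, #0x73 -> r1=0x73
body[1] add  r4, r2, r3 -> r4=0xbe
body[2] mov  r4, r0 -> r4=0x8d
body[3] mov  r2, r5 -> r2=0x52
body[4] sub  r0, r2, #60 -> r0=0x16
body[5] mov  r4, r0 -> r4=0x16
body[6] sub  r0, r5, #43 -> r0=0x27
epilogue: pop r2=0x35, sp=0xd6
epilogue: pop r1=0x29, sp=0xd7
prologue pushed ['r1', 'r2'] at ['0xd6', '0xd5']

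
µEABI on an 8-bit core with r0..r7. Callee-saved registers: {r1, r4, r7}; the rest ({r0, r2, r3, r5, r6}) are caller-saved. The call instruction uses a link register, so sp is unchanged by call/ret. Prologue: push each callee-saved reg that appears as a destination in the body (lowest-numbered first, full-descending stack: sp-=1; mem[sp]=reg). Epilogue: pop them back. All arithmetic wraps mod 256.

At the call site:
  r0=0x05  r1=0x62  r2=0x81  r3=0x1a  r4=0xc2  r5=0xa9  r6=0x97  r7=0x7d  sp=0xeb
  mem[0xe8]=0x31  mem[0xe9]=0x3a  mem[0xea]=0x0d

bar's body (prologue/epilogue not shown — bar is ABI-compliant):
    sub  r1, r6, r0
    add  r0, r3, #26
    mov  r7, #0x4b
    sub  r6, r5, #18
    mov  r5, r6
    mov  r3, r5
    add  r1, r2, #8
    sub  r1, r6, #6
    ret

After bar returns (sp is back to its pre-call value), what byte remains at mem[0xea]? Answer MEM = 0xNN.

prologue: push r1 -> mem[0xea]=0x62, sp=0xea
prologue: push r7 -> mem[0xe9]=0x7d, sp=0xe9
body[0] sub  r1, r6, r0 -> r1=0x92
body[1] add  r0, r3, #26 -> r0=0x34
body[2] mov  r7, #0x4b -> r7=0x4b
body[3] sub  r6, r5, #18 -> r6=0x97
body[4] mov  r5, r6 -> r5=0x97
body[5] mov  r3, r5 -> r3=0x97
body[6] add  r1, r2, #8 -> r1=0x89
body[7] sub  r1, r6, #6 -> r1=0x91
epilogue: pop r7=0x7d, sp=0xea
epilogue: pop r1=0x62, sp=0xeb
prologue pushed ['r1', 'r7'] at ['0xea', '0xe9']

MEM = 0x62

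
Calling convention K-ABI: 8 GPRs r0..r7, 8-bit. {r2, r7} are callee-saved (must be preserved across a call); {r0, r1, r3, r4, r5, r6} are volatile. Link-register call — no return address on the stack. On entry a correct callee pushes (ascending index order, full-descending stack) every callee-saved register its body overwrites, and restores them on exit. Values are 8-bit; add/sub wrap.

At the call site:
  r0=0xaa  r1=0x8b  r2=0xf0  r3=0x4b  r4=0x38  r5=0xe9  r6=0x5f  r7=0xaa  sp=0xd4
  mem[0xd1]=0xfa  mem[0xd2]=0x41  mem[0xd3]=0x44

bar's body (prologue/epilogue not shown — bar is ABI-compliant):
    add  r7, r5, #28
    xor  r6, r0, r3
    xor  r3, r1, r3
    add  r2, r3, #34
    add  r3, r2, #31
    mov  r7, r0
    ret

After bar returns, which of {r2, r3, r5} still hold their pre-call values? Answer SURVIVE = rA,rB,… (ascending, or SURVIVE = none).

SURVIVE = r2,r5

prologue: push r2 -> mem[0xd3]=0xf0, sp=0xd3
prologue: push r7 -> mem[0xd2]=0xaa, sp=0xd2
body[0] add  r7, r5, #28 -> r7=0x05
body[1] xor  r6, r0, r3 -> r6=0xe1
body[2] xor  r3, r1, r3 -> r3=0xc0
body[3] add  r2, r3, #34 -> r2=0xe2
body[4] add  r3, r2, #31 -> r3=0x01
body[5] mov  r7, r0 -> r7=0xaa
epilogue: pop r7=0xaa, sp=0xd3
epilogue: pop r2=0xf0, sp=0xd4
r2: callee-saved, written=True
r3: caller-saved, written=True
r5: caller-saved, written=False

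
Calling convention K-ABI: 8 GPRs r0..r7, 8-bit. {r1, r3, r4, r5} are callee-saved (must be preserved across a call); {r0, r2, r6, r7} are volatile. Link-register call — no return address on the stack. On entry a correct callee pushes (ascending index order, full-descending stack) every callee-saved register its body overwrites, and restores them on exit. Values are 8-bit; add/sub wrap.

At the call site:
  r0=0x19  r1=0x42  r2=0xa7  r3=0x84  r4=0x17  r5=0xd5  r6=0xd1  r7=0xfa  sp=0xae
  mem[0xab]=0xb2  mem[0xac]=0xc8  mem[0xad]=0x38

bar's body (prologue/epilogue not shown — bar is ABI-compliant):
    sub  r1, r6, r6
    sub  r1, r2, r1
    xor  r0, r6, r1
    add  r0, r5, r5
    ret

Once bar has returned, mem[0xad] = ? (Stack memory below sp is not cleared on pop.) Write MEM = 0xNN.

prologue: push r1 -> mem[0xad]=0x42, sp=0xad
body[0] sub  r1, r6, r6 -> r1=0x00
body[1] sub  r1, r2, r1 -> r1=0xa7
body[2] xor  r0, r6, r1 -> r0=0x76
body[3] add  r0, r5, r5 -> r0=0xaa
epilogue: pop r1=0x42, sp=0xae
prologue pushed ['r1'] at ['0xad']

MEM = 0x42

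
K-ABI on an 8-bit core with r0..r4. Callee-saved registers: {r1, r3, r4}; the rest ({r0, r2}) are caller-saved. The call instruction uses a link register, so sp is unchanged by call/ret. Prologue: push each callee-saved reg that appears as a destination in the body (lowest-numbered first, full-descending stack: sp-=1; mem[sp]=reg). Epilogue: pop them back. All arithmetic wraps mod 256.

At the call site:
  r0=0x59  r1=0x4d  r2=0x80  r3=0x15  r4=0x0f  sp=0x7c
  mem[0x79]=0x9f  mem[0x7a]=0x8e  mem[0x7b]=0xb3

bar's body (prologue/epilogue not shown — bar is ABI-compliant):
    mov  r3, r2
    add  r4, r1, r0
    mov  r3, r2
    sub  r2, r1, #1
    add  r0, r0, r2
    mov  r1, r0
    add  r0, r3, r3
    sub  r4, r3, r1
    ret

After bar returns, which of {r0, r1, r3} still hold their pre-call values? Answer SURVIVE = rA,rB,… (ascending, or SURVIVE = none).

SURVIVE = r1,r3

prologue: push r1 -> mem[0x7b]=0x4d, sp=0x7b
prologue: push r3 -> mem[0x7a]=0x15, sp=0x7a
prologue: push r4 -> mem[0x79]=0x0f, sp=0x79
body[0] mov  r3, r2 -> r3=0x80
body[1] add  r4, r1, r0 -> r4=0xa6
body[2] mov  r3, r2 -> r3=0x80
body[3] sub  r2, r1, #1 -> r2=0x4c
body[4] add  r0, r0, r2 -> r0=0xa5
body[5] mov  r1, r0 -> r1=0xa5
body[6] add  r0, r3, r3 -> r0=0x00
body[7] sub  r4, r3, r1 -> r4=0xdb
epilogue: pop r4=0x0f, sp=0x7a
epilogue: pop r3=0x15, sp=0x7b
epilogue: pop r1=0x4d, sp=0x7c
r0: caller-saved, written=True
r1: callee-saved, written=True
r3: callee-saved, written=True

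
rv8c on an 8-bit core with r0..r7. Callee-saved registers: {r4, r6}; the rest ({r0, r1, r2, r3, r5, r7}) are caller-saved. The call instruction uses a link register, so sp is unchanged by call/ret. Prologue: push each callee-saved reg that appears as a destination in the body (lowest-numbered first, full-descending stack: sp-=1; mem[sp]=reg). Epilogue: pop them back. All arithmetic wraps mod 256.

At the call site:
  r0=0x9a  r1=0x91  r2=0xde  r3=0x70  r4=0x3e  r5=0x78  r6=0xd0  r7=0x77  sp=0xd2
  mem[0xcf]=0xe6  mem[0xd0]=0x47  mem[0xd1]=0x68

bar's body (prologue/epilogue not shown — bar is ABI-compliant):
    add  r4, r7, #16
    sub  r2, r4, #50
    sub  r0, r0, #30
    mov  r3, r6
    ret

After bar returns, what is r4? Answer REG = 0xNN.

prologue: push r4 → mem[0xd1]=0x3e, sp=0xd1
body[0] add  r4, r7, #16 → r4=0x87
body[1] sub  r2, r4, #50 → r2=0x55
body[2] sub  r0, r0, #30 → r0=0x7c
body[3] mov  r3, r6 → r3=0xd0
epilogue: pop r4=0x3e, sp=0xd2
r4 is callee-saved → restored

REG = 0x3e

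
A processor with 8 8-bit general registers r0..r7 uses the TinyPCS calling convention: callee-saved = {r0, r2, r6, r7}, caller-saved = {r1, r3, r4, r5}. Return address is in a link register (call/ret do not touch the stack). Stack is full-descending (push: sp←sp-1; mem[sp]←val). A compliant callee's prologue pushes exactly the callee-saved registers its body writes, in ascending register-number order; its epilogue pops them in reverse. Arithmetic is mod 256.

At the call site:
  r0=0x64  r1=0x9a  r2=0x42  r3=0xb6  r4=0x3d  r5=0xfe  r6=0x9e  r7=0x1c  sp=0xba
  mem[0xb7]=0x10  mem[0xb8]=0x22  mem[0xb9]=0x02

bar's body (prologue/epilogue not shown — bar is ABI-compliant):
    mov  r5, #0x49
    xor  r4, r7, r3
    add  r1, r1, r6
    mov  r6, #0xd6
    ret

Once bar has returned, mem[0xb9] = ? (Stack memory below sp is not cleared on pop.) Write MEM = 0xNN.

MEM = 0x9e

prologue: push r6 → mem[0xb9]=0x9e, sp=0xb9
body[0] mov  r5, #0x49 → r5=0x49
body[1] xor  r4, r7, r3 → r4=0xaa
body[2] add  r1, r1, r6 → r1=0x38
body[3] mov  r6, #0xd6 → r6=0xd6
epilogue: pop r6=0x9e, sp=0xba
prologue pushed ['r6'] at ['0xb9']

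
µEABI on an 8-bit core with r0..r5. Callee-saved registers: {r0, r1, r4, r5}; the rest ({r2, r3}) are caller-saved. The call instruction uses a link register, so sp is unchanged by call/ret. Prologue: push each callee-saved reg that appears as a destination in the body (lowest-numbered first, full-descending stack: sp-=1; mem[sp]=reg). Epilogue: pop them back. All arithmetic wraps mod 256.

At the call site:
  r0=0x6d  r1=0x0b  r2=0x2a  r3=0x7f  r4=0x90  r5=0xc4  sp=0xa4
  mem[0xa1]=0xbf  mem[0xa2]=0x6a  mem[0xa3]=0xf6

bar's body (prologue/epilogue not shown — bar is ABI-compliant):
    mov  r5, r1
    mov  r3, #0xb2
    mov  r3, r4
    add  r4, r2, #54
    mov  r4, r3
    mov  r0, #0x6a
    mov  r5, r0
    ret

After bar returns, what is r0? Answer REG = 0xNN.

REG = 0x6d

prologue: push r0 → mem[0xa3]=0x6d, sp=0xa3
prologue: push r4 → mem[0xa2]=0x90, sp=0xa2
prologue: push r5 → mem[0xa1]=0xc4, sp=0xa1
body[0] mov  r5, r1 → r5=0x0b
body[1] mov  r3, #0xb2 → r3=0xb2
body[2] mov  r3, r4 → r3=0x90
body[3] add  r4, r2, #54 → r4=0x60
body[4] mov  r4, r3 → r4=0x90
body[5] mov  r0, #0x6a → r0=0x6a
body[6] mov  r5, r0 → r5=0x6a
epilogue: pop r5=0xc4, sp=0xa2
epilogue: pop r4=0x90, sp=0xa3
epilogue: pop r0=0x6d, sp=0xa4
r0 is callee-saved → restored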